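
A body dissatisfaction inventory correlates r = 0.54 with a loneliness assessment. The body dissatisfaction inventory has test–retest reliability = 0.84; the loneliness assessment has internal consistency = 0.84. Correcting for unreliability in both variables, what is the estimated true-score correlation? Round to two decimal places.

0.64

r_true = r_obs / √(r_xx · r_yy) = 0.54 / √(0.84 × 0.84) = 0.54 / √0.7056 = 0.54 / 0.8400 ≈ 0.64.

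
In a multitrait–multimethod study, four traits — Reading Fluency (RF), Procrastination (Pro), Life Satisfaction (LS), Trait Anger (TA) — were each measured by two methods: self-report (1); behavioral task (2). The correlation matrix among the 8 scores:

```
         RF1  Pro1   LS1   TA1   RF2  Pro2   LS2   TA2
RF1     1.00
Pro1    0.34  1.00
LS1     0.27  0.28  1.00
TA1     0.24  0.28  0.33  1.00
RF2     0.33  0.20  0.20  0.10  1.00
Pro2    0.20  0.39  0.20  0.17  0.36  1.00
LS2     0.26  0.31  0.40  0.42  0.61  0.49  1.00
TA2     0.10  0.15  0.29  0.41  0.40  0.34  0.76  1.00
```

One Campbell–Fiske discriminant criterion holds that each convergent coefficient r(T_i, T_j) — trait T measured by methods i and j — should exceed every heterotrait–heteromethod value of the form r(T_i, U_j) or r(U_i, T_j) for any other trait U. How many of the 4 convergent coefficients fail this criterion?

Each convergent coefficient versus the relevant comparison correlations:
RF (methods 1·2): 0.33 vs {0.20, 0.20, 0.26, 0.20, 0.10, 0.10} → pass.
Pro (methods 1·2): 0.39 vs {0.20, 0.20, 0.31, 0.20, 0.15, 0.17} → pass.
LS (methods 1·2): 0.40 vs {0.20, 0.26, 0.20, 0.31, 0.29, 0.42} → fail.
TA (methods 1·2): 0.41 vs {0.10, 0.10, 0.17, 0.15, 0.42, 0.29} → fail.
2 of 4 fail.

2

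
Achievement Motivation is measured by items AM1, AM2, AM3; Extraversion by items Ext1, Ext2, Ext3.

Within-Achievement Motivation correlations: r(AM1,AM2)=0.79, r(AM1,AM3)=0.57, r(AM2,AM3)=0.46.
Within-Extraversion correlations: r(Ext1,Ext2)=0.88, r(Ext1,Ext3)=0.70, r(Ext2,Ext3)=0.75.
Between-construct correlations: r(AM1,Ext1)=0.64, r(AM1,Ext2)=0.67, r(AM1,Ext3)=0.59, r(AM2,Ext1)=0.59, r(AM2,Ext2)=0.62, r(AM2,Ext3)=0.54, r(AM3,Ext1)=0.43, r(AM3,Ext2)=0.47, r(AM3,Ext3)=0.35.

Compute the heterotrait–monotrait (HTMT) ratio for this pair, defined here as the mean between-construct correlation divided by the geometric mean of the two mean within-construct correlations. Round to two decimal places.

Mean between = 4.90/9 = 0.5444.
Mean within-AM = 1.82/3 = 0.6067; mean within-Ext = 2.33/3 = 0.7767.
Geometric mean = √(0.6067 × 0.7767) = 0.6865.
HTMT = 0.5444 / 0.6865 = 0.79.

0.79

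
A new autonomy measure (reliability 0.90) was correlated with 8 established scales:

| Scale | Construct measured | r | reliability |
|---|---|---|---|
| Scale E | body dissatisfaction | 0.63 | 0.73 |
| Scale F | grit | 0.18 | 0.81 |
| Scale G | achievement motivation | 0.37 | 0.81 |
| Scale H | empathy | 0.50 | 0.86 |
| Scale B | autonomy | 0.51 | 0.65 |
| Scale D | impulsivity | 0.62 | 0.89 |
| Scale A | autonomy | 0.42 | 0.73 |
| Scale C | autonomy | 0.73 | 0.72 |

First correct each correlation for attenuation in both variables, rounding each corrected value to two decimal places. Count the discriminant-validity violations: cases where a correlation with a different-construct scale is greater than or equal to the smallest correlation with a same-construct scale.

Disattenuated r (r / √(r_scale · r_new)):
  Scale E (disc): 0.63 / √(0.73·0.90) = 0.78
  Scale F (disc): 0.18 / √(0.81·0.90) = 0.21
  Scale G (disc): 0.37 / √(0.81·0.90) = 0.43
  Scale H (disc): 0.50 / √(0.86·0.90) = 0.57
  Scale B (conv): 0.51 / √(0.65·0.90) = 0.67
  Scale D (disc): 0.62 / √(0.89·0.90) = 0.69
  Scale A (conv): 0.42 / √(0.73·0.90) = 0.52
  Scale C (conv): 0.73 / √(0.72·0.90) = 0.91
Smallest convergent = 0.52. Discriminant values: 0.78, 0.21, 0.43, 0.57, 0.69; count ≥ 0.52 → 3.

3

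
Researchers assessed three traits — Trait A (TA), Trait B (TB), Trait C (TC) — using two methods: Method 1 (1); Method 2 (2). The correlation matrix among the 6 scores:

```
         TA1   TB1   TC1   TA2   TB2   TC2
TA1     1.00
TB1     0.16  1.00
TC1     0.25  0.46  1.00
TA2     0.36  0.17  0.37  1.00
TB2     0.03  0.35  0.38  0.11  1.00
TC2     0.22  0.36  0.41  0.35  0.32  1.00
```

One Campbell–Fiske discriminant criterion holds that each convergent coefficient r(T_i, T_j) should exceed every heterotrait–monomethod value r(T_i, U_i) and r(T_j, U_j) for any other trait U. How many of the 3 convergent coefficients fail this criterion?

Convergent coefficients and their comparison sets:
TA (methods 1·2): 0.36 vs {0.16, 0.11, 0.25, 0.35} → pass.
TB (methods 1·2): 0.35 vs {0.16, 0.11, 0.46, 0.32} → fail.
TC (methods 1·2): 0.41 vs {0.25, 0.35, 0.46, 0.32} → fail.
2 of 3 fail.

2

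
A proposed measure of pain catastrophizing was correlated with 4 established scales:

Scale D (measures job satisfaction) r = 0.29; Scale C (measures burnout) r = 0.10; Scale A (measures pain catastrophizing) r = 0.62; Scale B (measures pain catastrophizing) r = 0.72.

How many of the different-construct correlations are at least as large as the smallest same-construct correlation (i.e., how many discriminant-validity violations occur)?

Convergent (same construct = pain catastrophizing): Scale A, Scale B.
Smallest convergent = 0.62. Discriminant values: 0.29, 0.10; count ≥ 0.62 → 0.

0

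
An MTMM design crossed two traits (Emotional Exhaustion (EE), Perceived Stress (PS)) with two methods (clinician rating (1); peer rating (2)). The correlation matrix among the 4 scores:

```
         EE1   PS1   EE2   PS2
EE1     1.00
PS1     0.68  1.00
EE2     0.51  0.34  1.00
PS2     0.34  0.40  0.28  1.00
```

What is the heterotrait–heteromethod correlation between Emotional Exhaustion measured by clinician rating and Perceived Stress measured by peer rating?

0.34

Different traits and methods: r(EE1, PS2) = 0.34.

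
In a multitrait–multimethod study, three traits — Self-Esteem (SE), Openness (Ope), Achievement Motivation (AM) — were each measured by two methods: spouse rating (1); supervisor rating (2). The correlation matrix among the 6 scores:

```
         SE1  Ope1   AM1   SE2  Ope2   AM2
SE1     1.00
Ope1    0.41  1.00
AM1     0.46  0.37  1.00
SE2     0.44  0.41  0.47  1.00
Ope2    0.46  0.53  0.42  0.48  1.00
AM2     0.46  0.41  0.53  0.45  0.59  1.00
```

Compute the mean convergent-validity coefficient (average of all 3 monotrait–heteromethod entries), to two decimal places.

Convergent values: 0.44, 0.53, 0.53; mean = 1.50/3 = 0.50.

0.50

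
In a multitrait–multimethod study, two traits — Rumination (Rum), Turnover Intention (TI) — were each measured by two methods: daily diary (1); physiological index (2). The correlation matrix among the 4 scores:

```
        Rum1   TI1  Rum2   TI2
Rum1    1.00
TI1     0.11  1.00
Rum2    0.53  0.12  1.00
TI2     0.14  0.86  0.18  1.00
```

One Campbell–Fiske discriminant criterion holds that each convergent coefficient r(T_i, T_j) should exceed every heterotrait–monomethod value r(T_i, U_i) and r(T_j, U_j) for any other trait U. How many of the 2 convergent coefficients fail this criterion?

Convergent coefficients and their comparison sets:
Rum (methods 1·2): 0.53 vs {0.11, 0.18} → pass.
TI (methods 1·2): 0.86 vs {0.11, 0.18} → pass.
0 of 2 fail.

0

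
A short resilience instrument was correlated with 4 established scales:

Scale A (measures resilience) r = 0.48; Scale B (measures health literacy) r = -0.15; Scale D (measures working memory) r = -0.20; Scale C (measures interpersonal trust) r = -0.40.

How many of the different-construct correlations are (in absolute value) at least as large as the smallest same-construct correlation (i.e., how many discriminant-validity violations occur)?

Convergent (same construct = resilience): Scale A.
Smallest convergent = 0.48. Discriminant |r|: 0.15, 0.20, 0.40; count ≥ 0.48 → 0.

0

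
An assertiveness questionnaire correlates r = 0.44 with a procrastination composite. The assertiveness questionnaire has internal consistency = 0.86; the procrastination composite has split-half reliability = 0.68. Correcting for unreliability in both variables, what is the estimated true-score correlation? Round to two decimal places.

0.58

r_true = r_obs / √(r_xx · r_yy) = 0.44 / √(0.86 × 0.68) = 0.44 / √0.5848 = 0.44 / 0.7647 ≈ 0.58.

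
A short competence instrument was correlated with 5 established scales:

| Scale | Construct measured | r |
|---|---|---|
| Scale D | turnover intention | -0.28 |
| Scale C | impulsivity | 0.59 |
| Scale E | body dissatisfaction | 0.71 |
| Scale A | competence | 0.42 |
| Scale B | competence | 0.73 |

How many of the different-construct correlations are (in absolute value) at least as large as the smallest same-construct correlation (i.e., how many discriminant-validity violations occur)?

Convergent (same construct = competence): Scale A, Scale B.
Smallest convergent = 0.42. Discriminant |r|: 0.28, 0.59, 0.71; count ≥ 0.42 → 2.

2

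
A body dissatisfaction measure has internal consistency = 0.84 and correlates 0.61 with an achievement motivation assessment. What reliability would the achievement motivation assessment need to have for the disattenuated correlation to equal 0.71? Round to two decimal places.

r_true = r_obs / √(r_xx · r_yy) ⇒ 0.71 = 0.61 / √(0.84 · r_yy).
√(0.84 · r_yy) = 0.61 / 0.71 = 0.8592; 0.84 · r_yy = 0.7382; r_yy = 0.7382 / 0.84 ≈ 0.88.

0.88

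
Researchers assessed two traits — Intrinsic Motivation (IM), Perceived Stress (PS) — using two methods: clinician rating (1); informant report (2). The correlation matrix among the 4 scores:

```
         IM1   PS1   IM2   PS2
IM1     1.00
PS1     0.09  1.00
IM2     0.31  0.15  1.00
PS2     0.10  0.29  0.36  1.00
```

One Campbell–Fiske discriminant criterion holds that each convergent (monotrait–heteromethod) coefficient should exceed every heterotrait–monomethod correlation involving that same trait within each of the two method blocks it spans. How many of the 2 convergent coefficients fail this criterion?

Convergent coefficients and their comparison sets:
IM (methods 1·2): 0.31 vs {0.09, 0.36} → fail.
PS (methods 1·2): 0.29 vs {0.09, 0.36} → fail.
2 of 2 fail.

2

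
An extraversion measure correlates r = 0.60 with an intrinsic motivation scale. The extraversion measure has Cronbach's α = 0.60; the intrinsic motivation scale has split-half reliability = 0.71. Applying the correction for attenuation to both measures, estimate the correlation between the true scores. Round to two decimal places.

r_true = r_obs / √(r_xx · r_yy) = 0.60 / √(0.60 × 0.71) = 0.60 / √0.4260 = 0.60 / 0.6527 ≈ 0.92.

0.92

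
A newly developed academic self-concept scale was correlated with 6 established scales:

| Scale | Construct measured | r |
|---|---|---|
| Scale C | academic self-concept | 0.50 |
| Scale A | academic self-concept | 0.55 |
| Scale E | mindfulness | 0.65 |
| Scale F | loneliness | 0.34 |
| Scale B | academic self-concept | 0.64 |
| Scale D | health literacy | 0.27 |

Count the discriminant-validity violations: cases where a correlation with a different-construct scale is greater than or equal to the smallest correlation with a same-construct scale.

1

Convergent (same construct = academic self-concept): Scale C, Scale A, Scale B.
Smallest convergent = 0.50. Discriminant values: 0.65, 0.34, 0.27; count ≥ 0.50 → 1.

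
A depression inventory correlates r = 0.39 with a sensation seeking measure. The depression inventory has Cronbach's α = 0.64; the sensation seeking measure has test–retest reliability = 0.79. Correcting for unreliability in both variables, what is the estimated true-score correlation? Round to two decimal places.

r_true = r_obs / √(r_xx · r_yy) = 0.39 / √(0.64 × 0.79) = 0.39 / √0.5056 = 0.39 / 0.7111 ≈ 0.55.

0.55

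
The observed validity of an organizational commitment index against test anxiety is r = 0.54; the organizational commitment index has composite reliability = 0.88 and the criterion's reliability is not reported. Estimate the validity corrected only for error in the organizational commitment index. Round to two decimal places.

Single correction: r_c = r_obs / √r_xx = 0.54 / √0.88 = 0.54 / 0.9381 ≈ 0.58.

0.58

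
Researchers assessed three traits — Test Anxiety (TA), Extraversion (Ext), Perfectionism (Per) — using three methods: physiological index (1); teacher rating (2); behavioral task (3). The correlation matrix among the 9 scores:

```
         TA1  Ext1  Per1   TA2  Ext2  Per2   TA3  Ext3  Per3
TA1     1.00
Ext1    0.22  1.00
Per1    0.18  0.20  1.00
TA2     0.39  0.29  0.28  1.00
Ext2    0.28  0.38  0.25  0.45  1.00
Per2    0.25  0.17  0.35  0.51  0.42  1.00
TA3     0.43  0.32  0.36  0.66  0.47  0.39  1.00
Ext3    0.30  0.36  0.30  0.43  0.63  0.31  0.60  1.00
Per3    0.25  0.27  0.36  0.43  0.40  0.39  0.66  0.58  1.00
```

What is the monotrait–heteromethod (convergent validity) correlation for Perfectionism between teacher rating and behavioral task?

Same trait (Per), different methods: r(Per2, Per3) = 0.39.

0.39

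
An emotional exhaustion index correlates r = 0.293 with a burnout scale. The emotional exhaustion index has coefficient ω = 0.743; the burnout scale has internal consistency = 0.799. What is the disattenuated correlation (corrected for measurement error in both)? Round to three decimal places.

r_true = r_obs / √(r_xx · r_yy) = 0.293 / √(0.743 × 0.799) = 0.293 / √0.593657 = 0.293 / 0.7705 ≈ 0.380.

0.380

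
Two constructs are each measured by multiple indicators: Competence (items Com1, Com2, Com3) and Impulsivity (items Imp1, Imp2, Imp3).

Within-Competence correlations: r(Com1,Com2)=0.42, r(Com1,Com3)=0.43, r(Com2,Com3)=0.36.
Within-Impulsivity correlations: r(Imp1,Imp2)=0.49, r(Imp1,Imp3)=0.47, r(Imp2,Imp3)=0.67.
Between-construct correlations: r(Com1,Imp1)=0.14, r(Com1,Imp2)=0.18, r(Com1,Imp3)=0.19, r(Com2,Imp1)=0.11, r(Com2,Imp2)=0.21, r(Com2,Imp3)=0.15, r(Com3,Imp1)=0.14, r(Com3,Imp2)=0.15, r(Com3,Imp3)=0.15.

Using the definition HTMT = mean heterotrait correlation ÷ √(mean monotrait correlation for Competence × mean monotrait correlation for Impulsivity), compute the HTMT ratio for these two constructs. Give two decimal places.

Mean between = 1.42/9 = 0.1578.
Mean within-Com = 1.21/3 = 0.4033; mean within-Imp = 1.63/3 = 0.5433.
Geometric mean = √(0.4033 × 0.5433) = 0.4681.
HTMT = 0.1578 / 0.4681 = 0.34.

0.34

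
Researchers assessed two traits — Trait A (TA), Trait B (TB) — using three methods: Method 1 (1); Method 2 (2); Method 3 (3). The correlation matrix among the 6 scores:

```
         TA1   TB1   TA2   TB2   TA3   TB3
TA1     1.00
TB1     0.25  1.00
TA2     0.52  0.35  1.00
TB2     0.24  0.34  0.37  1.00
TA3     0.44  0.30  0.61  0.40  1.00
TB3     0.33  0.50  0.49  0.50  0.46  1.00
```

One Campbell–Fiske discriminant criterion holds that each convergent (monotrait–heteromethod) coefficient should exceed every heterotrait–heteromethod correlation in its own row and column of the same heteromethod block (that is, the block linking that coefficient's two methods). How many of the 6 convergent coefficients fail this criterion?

1

Each convergent coefficient versus the relevant comparison correlations:
TA (methods 1·2): 0.52 vs {0.24, 0.35} → pass.
TA (methods 1·3): 0.44 vs {0.33, 0.30} → pass.
TA (methods 2·3): 0.61 vs {0.49, 0.40} → pass.
TB (methods 1·2): 0.34 vs {0.35, 0.24} → fail.
TB (methods 1·3): 0.50 vs {0.30, 0.33} → pass.
TB (methods 2·3): 0.50 vs {0.40, 0.49} → pass.
1 of 6 fail.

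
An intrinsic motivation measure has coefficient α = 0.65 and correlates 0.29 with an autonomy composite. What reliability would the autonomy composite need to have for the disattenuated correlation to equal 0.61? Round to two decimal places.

r_true = r_obs / √(r_xx · r_yy) ⇒ 0.61 = 0.29 / √(0.65 · r_yy).
√(0.65 · r_yy) = 0.29 / 0.61 = 0.4754; 0.65 · r_yy = 0.2260; r_yy = 0.2260 / 0.65 ≈ 0.35.

0.35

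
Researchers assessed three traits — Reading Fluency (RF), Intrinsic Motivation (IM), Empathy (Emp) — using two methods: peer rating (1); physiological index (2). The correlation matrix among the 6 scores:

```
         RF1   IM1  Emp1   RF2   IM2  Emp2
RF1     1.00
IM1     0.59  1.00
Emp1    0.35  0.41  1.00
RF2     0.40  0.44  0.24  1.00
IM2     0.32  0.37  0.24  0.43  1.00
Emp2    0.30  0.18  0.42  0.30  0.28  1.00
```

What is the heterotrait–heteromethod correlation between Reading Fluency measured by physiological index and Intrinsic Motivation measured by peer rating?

Different traits and methods: r(RF2, IM1) = 0.44.

0.44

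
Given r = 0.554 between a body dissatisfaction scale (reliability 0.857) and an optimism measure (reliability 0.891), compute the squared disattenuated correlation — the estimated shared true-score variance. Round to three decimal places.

0.402

Disattenuated r = 0.554 / √(0.857 × 0.891) = 0.554 / 0.8738 = 0.6340.
Shared true-score variance = 0.6340² = 0.4020 ≈ 0.402.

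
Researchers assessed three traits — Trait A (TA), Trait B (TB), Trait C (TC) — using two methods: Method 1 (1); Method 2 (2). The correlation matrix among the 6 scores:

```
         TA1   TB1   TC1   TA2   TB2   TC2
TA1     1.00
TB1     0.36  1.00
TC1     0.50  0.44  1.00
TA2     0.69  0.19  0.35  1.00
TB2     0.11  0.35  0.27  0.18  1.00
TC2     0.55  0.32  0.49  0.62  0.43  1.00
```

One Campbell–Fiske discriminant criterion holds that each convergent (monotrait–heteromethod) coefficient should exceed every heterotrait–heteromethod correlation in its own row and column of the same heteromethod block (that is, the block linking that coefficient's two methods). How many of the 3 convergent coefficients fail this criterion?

Checking each validity diagonal entry against its comparison values:
TA (methods 1·2): 0.69 vs {0.11, 0.19, 0.55, 0.35} → pass.
TB (methods 1·2): 0.35 vs {0.19, 0.11, 0.32, 0.27} → pass.
TC (methods 1·2): 0.49 vs {0.35, 0.55, 0.27, 0.32} → fail.
1 of 3 fail.

1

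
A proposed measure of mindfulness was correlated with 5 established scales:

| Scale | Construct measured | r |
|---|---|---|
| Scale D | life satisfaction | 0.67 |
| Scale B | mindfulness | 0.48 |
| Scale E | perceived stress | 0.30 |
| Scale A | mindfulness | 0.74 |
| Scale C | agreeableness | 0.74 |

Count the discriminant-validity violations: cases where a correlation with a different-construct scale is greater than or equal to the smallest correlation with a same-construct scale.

Convergent (same construct = mindfulness): Scale B, Scale A.
Smallest convergent = 0.48. Discriminant values: 0.67, 0.30, 0.74; count ≥ 0.48 → 2.

2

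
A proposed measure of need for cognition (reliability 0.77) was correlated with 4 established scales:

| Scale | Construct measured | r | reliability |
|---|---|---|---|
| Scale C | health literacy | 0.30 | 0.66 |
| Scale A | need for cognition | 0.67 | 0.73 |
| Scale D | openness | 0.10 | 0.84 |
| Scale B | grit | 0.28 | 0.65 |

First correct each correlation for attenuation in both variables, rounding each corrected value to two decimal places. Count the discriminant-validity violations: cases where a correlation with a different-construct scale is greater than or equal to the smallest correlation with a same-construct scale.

Disattenuated r (r / √(r_scale · r_new)):
  Scale C (disc): 0.30 / √(0.66·0.77) = 0.42
  Scale A (conv): 0.67 / √(0.73·0.77) = 0.89
  Scale D (disc): 0.10 / √(0.84·0.77) = 0.12
  Scale B (disc): 0.28 / √(0.65·0.77) = 0.40
Smallest convergent = 0.89. Discriminant values: 0.42, 0.12, 0.40; count ≥ 0.89 → 0.

0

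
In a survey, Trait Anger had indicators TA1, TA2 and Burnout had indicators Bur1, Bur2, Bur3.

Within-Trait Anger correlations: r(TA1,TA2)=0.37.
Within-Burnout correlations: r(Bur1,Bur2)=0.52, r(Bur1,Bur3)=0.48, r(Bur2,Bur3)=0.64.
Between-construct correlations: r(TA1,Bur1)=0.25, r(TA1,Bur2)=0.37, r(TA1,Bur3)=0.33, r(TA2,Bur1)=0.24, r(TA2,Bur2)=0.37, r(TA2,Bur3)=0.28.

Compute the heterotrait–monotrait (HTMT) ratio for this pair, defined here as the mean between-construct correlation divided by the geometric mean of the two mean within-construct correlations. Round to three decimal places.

Mean between = 1.84/6 = 0.3067.
Mean within-TA = 0.37/1 = 0.3700; mean within-Bur = 1.64/3 = 0.5467.
Geometric mean = √(0.3700 × 0.5467) = 0.4498.
HTMT = 0.3067 / 0.4498 = 0.682.

0.682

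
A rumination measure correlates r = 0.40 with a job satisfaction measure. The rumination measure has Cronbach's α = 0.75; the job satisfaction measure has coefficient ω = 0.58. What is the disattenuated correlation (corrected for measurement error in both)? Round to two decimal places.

r_true = r_obs / √(r_xx · r_yy) = 0.40 / √(0.75 × 0.58) = 0.40 / √0.4350 = 0.40 / 0.6595 ≈ 0.61.

0.61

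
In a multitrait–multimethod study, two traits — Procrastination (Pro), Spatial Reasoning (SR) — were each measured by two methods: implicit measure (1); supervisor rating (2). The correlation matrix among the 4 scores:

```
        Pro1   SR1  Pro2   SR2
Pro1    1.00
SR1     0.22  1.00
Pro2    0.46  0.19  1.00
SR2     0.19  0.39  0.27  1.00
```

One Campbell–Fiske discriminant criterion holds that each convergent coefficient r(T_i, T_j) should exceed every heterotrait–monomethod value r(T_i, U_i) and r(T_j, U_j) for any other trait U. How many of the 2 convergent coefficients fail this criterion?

Convergent coefficients and their comparison sets:
Pro (methods 1·2): 0.46 vs {0.22, 0.27} → pass.
SR (methods 1·2): 0.39 vs {0.22, 0.27} → pass.
0 of 2 fail.

0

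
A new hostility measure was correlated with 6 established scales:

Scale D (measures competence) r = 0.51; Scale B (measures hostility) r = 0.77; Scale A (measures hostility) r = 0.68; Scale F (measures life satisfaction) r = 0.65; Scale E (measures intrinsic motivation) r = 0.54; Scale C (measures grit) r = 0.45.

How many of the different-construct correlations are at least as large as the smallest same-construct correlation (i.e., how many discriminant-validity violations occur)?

0

Convergent (same construct = hostility): Scale B, Scale A.
Smallest convergent = 0.68. Discriminant values: 0.51, 0.65, 0.54, 0.45; count ≥ 0.68 → 0.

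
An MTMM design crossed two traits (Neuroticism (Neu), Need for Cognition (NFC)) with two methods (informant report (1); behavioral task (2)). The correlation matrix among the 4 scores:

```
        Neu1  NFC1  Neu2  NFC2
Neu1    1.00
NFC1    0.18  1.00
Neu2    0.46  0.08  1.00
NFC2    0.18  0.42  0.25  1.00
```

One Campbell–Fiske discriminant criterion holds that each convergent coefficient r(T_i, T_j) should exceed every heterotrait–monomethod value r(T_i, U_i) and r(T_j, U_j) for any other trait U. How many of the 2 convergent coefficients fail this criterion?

0

Each convergent coefficient versus the relevant comparison correlations:
Neu (methods 1·2): 0.46 vs {0.18, 0.25} → pass.
NFC (methods 1·2): 0.42 vs {0.18, 0.25} → pass.
0 of 2 fail.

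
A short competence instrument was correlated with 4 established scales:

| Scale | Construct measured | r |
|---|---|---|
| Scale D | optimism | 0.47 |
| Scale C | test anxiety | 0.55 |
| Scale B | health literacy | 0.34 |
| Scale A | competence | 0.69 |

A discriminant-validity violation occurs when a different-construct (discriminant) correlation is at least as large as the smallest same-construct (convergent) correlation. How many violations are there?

Convergent (same construct = competence): Scale A.
Smallest convergent = 0.69. Discriminant values: 0.47, 0.55, 0.34; count ≥ 0.69 → 0.

0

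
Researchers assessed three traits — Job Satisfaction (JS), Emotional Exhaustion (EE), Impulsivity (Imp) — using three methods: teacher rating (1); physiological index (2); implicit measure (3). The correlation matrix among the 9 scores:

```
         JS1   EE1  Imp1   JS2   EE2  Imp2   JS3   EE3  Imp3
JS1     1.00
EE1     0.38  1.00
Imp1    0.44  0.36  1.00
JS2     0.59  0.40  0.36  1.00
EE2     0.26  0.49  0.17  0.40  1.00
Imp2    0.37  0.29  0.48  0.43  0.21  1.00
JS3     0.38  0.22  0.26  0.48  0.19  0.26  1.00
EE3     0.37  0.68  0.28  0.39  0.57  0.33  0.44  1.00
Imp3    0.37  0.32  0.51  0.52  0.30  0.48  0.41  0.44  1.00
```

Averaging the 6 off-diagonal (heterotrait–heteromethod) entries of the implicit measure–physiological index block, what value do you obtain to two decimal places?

0.33

HTHM values (method 3 × method 2): 0.19, 0.26, 0.39, 0.33, 0.52, 0.30; mean = 1.99/6 = 0.33.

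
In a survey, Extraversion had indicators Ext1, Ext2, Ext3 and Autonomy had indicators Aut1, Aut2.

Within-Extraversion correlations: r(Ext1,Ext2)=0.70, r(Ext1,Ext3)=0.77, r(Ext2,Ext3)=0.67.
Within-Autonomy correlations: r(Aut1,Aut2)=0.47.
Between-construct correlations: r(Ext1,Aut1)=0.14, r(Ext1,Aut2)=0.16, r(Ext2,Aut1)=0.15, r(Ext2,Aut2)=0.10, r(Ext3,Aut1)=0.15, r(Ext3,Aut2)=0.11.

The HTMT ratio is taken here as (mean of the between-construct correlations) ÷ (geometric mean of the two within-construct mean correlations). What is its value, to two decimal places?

0.23

Mean heterotrait r = 0.81/6 = 0.1350.
Mean within-Ext = 2.14/3 = 0.7133; mean within-Aut = 0.47/1 = 0.4700.
Geometric mean = √(0.7133 × 0.4700) = 0.5790.
HTMT = 0.1350 / 0.5790 = 0.23.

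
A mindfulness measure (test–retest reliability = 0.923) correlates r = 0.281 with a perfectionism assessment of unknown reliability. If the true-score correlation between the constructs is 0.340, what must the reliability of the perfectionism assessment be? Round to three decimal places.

r_true = r_obs / √(r_xx · r_yy) ⇒ 0.340 = 0.281 / √(0.923 · r_yy).
√(0.923 · r_yy) = 0.281 / 0.340 = 0.8265; 0.923 · r_yy = 0.6831; r_yy = 0.6831 / 0.923 ≈ 0.740.

0.740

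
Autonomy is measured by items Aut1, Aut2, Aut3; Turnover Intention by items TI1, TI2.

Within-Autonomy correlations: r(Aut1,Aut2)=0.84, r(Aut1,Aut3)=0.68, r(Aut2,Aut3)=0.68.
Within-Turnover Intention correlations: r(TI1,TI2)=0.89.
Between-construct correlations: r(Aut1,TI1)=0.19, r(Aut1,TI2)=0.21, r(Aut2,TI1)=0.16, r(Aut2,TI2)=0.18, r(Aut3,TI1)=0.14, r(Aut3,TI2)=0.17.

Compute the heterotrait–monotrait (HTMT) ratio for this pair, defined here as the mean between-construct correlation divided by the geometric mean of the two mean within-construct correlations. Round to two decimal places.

0.22

Mean heterotrait r = 1.05/6 = 0.1750.
Mean within-Aut = 2.20/3 = 0.7333; mean within-TI = 0.89/1 = 0.8900.
Geometric mean = √(0.7333 × 0.8900) = 0.8079.
HTMT = 0.1750 / 0.8079 = 0.22.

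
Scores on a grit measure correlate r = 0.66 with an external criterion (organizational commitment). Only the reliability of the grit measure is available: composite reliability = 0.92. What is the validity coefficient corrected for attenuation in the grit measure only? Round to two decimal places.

Single correction: r_c = r_obs / √r_xx = 0.66 / √0.92 = 0.66 / 0.9592 ≈ 0.69.

0.69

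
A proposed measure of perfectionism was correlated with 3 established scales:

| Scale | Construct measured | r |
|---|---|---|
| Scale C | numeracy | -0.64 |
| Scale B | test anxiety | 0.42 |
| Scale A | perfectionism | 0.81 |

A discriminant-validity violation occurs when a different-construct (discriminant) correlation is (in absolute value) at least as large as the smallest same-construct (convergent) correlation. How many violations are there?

Convergent (same construct = perfectionism): Scale A.
Smallest convergent = 0.81. Discriminant |r|: 0.64, 0.42; count ≥ 0.81 → 0.

0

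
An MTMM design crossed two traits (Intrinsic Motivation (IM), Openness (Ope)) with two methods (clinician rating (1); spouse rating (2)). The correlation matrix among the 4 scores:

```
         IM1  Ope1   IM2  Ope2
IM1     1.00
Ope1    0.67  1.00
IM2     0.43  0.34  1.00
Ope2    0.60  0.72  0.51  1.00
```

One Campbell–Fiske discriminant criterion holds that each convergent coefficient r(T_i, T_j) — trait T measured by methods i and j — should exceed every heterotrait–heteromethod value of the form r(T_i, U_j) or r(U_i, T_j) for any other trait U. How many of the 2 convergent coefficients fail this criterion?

Checking each validity diagonal entry against its comparison values:
IM (methods 1·2): 0.43 vs {0.60, 0.34} → fail.
Ope (methods 1·2): 0.72 vs {0.34, 0.60} → pass.
1 of 2 fail.

1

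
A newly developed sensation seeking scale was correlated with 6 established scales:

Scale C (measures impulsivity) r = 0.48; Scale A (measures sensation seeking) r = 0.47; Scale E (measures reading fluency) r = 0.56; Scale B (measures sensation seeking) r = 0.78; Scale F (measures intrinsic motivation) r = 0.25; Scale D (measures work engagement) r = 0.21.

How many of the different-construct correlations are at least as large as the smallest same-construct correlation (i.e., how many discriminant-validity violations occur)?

Convergent (same construct = sensation seeking): Scale A, Scale B.
Smallest convergent = 0.47. Discriminant values: 0.48, 0.56, 0.25, 0.21; count ≥ 0.47 → 2.

2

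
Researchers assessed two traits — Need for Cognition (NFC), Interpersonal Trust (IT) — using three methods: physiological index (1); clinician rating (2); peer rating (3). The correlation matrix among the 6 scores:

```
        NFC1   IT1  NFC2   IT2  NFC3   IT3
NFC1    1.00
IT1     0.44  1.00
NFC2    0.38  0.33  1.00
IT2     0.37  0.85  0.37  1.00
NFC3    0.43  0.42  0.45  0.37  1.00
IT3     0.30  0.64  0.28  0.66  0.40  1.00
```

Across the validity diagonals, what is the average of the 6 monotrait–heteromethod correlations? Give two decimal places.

0.57

Convergent values: 0.38, 0.43, 0.45, 0.85, 0.64, 0.66; mean = 3.41/6 = 0.57.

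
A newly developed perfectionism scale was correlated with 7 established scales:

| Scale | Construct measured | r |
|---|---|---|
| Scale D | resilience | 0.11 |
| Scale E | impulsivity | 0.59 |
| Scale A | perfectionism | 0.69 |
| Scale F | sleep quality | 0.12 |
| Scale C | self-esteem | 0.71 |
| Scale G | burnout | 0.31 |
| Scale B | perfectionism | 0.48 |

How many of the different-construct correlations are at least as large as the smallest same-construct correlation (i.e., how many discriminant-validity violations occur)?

Convergent (same construct = perfectionism): Scale A, Scale B.
Smallest convergent = 0.48. Discriminant values: 0.11, 0.59, 0.12, 0.71, 0.31; count ≥ 0.48 → 2.

2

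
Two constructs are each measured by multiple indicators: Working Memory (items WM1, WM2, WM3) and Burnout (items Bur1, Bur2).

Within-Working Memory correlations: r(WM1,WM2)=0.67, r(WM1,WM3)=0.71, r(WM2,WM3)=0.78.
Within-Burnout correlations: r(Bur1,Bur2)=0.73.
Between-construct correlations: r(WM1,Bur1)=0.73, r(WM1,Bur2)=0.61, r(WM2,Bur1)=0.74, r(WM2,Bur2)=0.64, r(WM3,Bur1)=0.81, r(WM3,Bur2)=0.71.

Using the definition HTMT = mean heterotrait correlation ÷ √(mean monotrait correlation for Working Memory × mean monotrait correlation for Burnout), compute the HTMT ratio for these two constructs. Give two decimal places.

0.97

Mean between = 4.24/6 = 0.7067.
Mean within-WM = 2.16/3 = 0.7200; mean within-Bur = 0.73/1 = 0.7300.
Geometric mean = √(0.7200 × 0.7300) = 0.7250.
HTMT = 0.7067 / 0.7250 = 0.97.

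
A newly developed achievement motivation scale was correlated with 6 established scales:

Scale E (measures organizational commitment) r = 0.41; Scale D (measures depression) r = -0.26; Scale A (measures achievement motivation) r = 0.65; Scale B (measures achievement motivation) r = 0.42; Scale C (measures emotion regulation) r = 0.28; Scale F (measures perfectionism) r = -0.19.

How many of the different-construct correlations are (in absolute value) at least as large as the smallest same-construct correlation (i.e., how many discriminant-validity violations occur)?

Convergent (same construct = achievement motivation): Scale A, Scale B.
Smallest convergent = 0.42. Discriminant |r|: 0.41, 0.26, 0.28, 0.19; count ≥ 0.42 → 0.

0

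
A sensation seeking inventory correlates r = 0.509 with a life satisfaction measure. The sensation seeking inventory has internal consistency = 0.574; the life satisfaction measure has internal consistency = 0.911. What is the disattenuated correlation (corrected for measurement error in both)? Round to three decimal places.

r_true = r_obs / √(r_xx · r_yy) = 0.509 / √(0.574 × 0.911) = 0.509 / √0.522914 = 0.509 / 0.7231 ≈ 0.704.

0.704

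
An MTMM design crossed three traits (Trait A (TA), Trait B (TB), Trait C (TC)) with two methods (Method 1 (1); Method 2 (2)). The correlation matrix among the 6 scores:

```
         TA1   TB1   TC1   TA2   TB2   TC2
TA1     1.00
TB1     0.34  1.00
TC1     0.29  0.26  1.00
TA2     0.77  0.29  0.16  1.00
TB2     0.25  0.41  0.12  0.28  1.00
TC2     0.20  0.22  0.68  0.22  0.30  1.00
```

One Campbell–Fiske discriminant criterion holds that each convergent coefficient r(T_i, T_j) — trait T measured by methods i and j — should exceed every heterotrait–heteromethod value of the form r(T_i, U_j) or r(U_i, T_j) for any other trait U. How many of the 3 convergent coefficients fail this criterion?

Each convergent coefficient versus the relevant comparison correlations:
TA (methods 1·2): 0.77 vs {0.25, 0.29, 0.20, 0.16} → pass.
TB (methods 1·2): 0.41 vs {0.29, 0.25, 0.22, 0.12} → pass.
TC (methods 1·2): 0.68 vs {0.16, 0.20, 0.12, 0.22} → pass.
0 of 3 fail.

0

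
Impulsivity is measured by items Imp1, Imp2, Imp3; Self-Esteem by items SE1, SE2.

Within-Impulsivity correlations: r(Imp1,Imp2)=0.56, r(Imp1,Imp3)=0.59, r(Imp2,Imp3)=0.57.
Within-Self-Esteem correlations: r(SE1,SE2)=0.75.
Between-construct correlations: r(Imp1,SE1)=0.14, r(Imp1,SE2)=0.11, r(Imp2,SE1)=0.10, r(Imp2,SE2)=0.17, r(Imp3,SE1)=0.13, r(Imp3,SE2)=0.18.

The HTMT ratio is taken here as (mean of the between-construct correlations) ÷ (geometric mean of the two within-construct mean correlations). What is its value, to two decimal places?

0.21

Mean between = 0.83/6 = 0.1383.
Mean within-Imp = 1.72/3 = 0.5733; mean within-SE = 0.75/1 = 0.7500.
Geometric mean = √(0.5733 × 0.7500) = 0.6557.
HTMT = 0.1383 / 0.6557 = 0.21.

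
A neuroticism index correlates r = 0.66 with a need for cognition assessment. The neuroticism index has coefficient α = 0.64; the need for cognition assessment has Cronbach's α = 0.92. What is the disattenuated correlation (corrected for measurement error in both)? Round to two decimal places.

0.86

r_true = r_obs / √(r_xx · r_yy) = 0.66 / √(0.64 × 0.92) = 0.66 / √0.5888 = 0.66 / 0.7673 ≈ 0.86.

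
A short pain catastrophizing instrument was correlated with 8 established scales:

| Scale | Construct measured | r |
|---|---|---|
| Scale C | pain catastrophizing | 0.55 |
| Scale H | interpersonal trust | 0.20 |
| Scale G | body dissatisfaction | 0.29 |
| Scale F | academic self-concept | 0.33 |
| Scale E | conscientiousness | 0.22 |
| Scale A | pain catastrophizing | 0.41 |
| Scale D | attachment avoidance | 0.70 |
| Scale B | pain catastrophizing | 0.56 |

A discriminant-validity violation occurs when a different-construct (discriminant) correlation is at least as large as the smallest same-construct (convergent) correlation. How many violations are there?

Convergent (same construct = pain catastrophizing): Scale C, Scale A, Scale B.
Smallest convergent = 0.41. Discriminant values: 0.20, 0.29, 0.33, 0.22, 0.70; count ≥ 0.41 → 1.

1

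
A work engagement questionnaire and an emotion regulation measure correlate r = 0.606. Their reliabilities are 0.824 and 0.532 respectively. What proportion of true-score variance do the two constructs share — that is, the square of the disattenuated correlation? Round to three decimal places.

Disattenuated r = 0.606 / √(0.824 × 0.532) = 0.606 / 0.6621 = 0.9153.
Shared true-score variance = 0.9153² = 0.8378 ≈ 0.838.

0.838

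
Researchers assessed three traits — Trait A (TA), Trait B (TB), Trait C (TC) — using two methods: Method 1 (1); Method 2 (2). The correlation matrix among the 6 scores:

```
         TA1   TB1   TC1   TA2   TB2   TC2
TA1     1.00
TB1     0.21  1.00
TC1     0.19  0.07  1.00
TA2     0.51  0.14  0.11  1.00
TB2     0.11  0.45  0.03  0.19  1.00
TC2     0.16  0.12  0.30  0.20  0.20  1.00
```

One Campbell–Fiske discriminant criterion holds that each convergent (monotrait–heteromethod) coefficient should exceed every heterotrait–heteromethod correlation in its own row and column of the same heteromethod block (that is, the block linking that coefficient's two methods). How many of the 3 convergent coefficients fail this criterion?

0

Each convergent coefficient versus the relevant comparison correlations:
TA (methods 1·2): 0.51 vs {0.11, 0.14, 0.16, 0.11} → pass.
TB (methods 1·2): 0.45 vs {0.14, 0.11, 0.12, 0.03} → pass.
TC (methods 1·2): 0.30 vs {0.11, 0.16, 0.03, 0.12} → pass.
0 of 3 fail.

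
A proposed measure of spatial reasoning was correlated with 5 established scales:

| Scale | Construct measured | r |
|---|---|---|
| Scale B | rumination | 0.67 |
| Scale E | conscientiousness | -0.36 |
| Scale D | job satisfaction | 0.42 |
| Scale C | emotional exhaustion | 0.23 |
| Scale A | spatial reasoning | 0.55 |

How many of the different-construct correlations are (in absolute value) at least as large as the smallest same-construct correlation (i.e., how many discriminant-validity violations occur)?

1

Convergent (same construct = spatial reasoning): Scale A.
Smallest convergent = 0.55. Discriminant |r|: 0.67, 0.36, 0.42, 0.23; count ≥ 0.55 → 1.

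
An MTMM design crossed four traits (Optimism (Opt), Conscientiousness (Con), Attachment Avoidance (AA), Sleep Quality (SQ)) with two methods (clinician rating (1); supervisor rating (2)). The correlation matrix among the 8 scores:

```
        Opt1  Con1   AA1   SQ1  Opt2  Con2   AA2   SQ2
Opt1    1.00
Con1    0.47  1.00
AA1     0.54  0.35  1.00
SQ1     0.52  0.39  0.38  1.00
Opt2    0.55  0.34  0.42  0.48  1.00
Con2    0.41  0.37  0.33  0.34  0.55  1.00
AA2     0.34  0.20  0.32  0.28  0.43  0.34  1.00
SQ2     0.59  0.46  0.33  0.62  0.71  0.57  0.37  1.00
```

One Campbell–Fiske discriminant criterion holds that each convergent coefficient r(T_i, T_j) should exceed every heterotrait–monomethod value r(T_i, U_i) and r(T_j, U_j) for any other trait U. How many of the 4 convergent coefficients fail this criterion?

4

Each convergent coefficient versus the relevant comparison correlations:
Opt (methods 1·2): 0.55 vs {0.47, 0.55, 0.54, 0.43, 0.52, 0.71} → fail.
Con (methods 1·2): 0.37 vs {0.47, 0.55, 0.35, 0.34, 0.39, 0.57} → fail.
AA (methods 1·2): 0.32 vs {0.54, 0.43, 0.35, 0.34, 0.38, 0.37} → fail.
SQ (methods 1·2): 0.62 vs {0.52, 0.71, 0.39, 0.57, 0.38, 0.37} → fail.
4 of 4 fail.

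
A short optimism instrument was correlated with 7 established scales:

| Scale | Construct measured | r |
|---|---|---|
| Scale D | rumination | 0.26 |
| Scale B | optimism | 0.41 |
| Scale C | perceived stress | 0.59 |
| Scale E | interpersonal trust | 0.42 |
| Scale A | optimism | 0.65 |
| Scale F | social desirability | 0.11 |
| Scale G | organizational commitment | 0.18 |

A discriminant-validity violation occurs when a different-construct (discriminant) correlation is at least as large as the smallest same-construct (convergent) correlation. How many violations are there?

2

Convergent (same construct = optimism): Scale B, Scale A.
Smallest convergent = 0.41. Discriminant values: 0.26, 0.59, 0.42, 0.11, 0.18; count ≥ 0.41 → 2.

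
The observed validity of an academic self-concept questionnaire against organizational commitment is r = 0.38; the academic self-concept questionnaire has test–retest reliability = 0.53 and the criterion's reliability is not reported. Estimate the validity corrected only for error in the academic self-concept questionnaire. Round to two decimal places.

0.52

Single correction: r_c = r_obs / √r_xx = 0.38 / √0.53 = 0.38 / 0.7280 ≈ 0.52.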